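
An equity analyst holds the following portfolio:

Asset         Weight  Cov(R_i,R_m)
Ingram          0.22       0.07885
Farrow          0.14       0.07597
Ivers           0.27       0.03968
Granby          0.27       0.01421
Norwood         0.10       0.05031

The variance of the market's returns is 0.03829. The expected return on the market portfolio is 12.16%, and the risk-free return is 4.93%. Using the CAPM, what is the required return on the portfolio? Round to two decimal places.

β_Ingram = 0.07885 / 0.03829 = 2.0593
β_Farrow = 0.07597 / 0.03829 = 1.9841
β_Ivers = 0.03968 / 0.03829 = 1.0363
β_Granby = 0.01421 / 0.03829 = 0.3711
β_Norwood = 0.05031 / 0.03829 = 1.3139
β_P = Σ w_i β_i = 0.22×2.0593 + 0.14×1.9841 + 0.27×1.0363 + 0.27×0.3711 + 0.10×1.3139 = 1.2422
MRP = 12.16% − 4.93% = 7.23%
E(R_P) = R_f + β_P × MRP = 4.93% + 1.2422 × 7.23% = 13.91%

13.91%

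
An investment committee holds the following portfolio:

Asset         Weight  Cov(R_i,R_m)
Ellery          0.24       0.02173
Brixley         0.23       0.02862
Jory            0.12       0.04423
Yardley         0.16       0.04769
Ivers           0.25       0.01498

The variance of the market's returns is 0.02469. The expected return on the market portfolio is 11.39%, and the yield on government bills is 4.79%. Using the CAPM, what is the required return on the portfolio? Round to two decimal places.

β_Ellery = 0.02173 / 0.02469 = 0.8801
β_Brixley = 0.02862 / 0.02469 = 1.1592
β_Jory = 0.04423 / 0.02469 = 1.7914
β_Yardley = 0.04769 / 0.02469 = 1.9316
β_Ivers = 0.01498 / 0.02469 = 0.6067
β_P = Σ w_i β_i = 0.24×0.8801 + 0.23×1.1592 + 0.12×1.7914 + 0.16×1.9316 + 0.25×0.6067 = 1.1535
MRP = 11.39% − 4.79% = 6.60%
E(R_P) = R_f + β_P × MRP = 4.79% + 1.1535 × 6.60% = 12.40%

12.40%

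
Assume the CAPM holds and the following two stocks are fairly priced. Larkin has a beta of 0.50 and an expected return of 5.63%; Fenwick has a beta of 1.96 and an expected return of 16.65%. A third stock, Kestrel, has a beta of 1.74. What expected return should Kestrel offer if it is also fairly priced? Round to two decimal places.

14.99%

MRP (SML slope) = (16.65% − 5.63%) / (1.96 − 0.50) = 11.02% / 1.46 = 7.5479%
R_f (intercept) = 5.63% − 0.50 × 7.5479% = 1.8561%
E(R_Kestrel) = R_f + β × MRP = 1.8561% + 1.74 × 7.5479% = 14.99%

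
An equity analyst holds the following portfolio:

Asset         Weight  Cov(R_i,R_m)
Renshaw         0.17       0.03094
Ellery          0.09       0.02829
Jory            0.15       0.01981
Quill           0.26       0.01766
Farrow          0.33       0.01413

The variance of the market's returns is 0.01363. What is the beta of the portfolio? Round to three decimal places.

β_Renshaw = 0.03094 / 0.01363 = 2.2700
β_Ellery = 0.02829 / 0.01363 = 2.0756
β_Jory = 0.01981 / 0.01363 = 1.4534
β_Quill = 0.01766 / 0.01363 = 1.2957
β_Farrow = 0.01413 / 0.01363 = 1.0367
β_P = Σ w_i β_i = 0.17×2.2700 + 0.09×2.0756 + 0.15×1.4534 + 0.26×1.2957 + 0.33×1.0367 = 1.4697

1.470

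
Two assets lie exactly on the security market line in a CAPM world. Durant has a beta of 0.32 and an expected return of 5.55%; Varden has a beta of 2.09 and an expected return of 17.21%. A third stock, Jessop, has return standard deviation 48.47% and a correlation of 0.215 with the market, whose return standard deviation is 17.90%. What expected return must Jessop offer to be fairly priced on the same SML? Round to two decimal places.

7.28%

MRP = (17.21% − 5.55%) / (2.09 − 0.32) = 6.5876%
R_f = 5.55% − 0.32 × 6.5876% = 3.4420%
β_Jessop = ρ·σ_i/σ_m = 0.215 × 48.47 / 17.90 = 0.5822
E(R_Jessop) = R_f + β × MRP = 3.4420% + 0.5822 × 6.5876% = 7.28%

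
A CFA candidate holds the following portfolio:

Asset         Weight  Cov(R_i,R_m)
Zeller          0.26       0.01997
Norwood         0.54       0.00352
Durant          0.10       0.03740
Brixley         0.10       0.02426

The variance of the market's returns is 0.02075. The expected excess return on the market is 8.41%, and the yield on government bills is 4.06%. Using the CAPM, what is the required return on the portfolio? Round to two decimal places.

β_Zeller = 0.01997 / 0.02075 = 0.9624
β_Norwood = 0.00352 / 0.02075 = 0.1696
β_Durant = 0.03740 / 0.02075 = 1.8024
β_Brixley = 0.02426 / 0.02075 = 1.1692
β_P = Σ w_i β_i = 0.26×0.9624 + 0.54×0.1696 + 0.10×1.8024 + 0.10×1.1692 = 0.6390
E(R_P) = R_f + β_P × MRP = 4.06% + 0.6390 × 8.41% = 9.43%

9.43%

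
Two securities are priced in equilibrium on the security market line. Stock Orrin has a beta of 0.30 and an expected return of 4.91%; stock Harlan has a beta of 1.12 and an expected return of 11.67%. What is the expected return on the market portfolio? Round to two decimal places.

Both satisfy E(R) = R_f + β·MRP, so the slope of the SML is
MRP = (11.67% − 4.91%) / (1.12 − 0.30) = 6.76% / 0.82 = 8.2439%
R_f = E(R_Orrin) − β_Orrin·MRP = 4.91% − 0.30 × 8.2439% = 2.4368%
E(R_m) = R_f + MRP = 2.4368% + 8.2439% = 10.68%

10.68%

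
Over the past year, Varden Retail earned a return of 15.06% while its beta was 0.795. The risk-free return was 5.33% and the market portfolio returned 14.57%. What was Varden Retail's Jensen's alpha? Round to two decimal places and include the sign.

+2.38%

Market excess return = 14.57% − 5.33% = 9.24%
CAPM benchmark = R_f + β(R_m − R_f) = 5.33% + 0.795 × 9.24% = 12.67580%
α = actual − benchmark = 15.06% − 12.67580% = +2.38%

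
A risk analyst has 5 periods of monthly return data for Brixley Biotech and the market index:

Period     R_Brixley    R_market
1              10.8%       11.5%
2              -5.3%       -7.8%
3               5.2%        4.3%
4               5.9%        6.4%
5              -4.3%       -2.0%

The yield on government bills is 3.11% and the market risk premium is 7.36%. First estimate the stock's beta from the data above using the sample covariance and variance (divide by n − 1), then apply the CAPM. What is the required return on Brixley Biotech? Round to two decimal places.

Mean R_i = (10.8 − 5.3 + 5.2 + 5.9 − 4.3) / 5 = 2.4600%
Mean R_m = (11.5 − 7.8 + 4.3 + 6.4 − 2.0) / 5 = 2.4800%
Σ(R_i − R̄_i)(R_m − R̄_m) = 203.7560  ⇒  Cov = 203.7560 / 4 = 50.9390
Σ(R_m − R̄_m)² = 225.7880  ⇒  Var(R_m) = 225.7880 / 4 = 56.4470
β = Cov / Var(R_m) = 50.9390 / 56.4470 = 0.9024
E(R) = R_f + β × MRP = 3.11% + 0.9024 × 7.36% = 9.75%

9.75%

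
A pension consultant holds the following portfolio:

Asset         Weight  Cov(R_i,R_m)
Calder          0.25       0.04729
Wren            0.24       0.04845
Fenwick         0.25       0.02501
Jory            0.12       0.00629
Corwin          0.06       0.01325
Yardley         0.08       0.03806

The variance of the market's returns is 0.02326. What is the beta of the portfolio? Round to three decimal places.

β_Calder = 0.04729 / 0.02326 = 2.0331
β_Wren = 0.04845 / 0.02326 = 2.0830
β_Fenwick = 0.02501 / 0.02326 = 1.0752
β_Jory = 0.00629 / 0.02326 = 0.2704
β_Corwin = 0.01325 / 0.02326 = 0.5696
β_Yardley = 0.03806 / 0.02326 = 1.6363
β_P = Σ w_i β_i = 0.25×2.0331 + 0.24×2.0830 + 0.25×1.0752 + 0.12×0.2704 + 0.06×0.5696 + 0.08×1.6363 = 1.4745

1.475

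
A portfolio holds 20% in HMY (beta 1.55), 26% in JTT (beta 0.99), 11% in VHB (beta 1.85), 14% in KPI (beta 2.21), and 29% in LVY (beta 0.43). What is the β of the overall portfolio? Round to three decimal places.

1.205

β_P = Σ w_i β_i = 0.20×1.55 + 0.26×0.99 + 0.11×1.85 + 0.14×2.21 + 0.29×0.43 = 1.2050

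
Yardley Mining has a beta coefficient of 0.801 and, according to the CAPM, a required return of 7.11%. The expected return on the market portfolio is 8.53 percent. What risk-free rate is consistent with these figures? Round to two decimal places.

1.39%

E(R) = R_f + β(E(R_m) − R_f) = R_f(1 − β) + β·E(R_m)
7.11% = R_f × (1 − 0.801) + 0.801 × 8.53%
7.11% = R_f × 0.199 + 6.83253%
R_f = (7.11% − 6.83253%) / 0.199 = 1.39%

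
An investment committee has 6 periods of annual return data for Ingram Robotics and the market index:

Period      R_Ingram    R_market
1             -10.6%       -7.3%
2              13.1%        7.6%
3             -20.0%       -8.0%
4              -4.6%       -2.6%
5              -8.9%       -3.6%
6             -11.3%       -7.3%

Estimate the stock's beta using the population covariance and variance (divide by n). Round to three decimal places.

Mean R_i = (-10.6 + 13.1 − 20.0 − 4.6 − 8.9 − 11.3) / 6 = -7.0500%
Mean R_m = (-7.3 + 7.6 − 8.0 − 2.6 − 3.6 − 7.3) / 6 = -3.5333%
Σ(R_i − R̄_i)(R_m − R̄_m) = 313.9700  ⇒  Cov = 313.9700 / 6 = 52.3283
Σ(R_m − R̄_m)² = 173.1533  ⇒  Var(R_m) = 173.1533 / 6 = 28.8589
β = Cov / Var(R_m) = 52.3283 / 28.8589 = 1.8132

1.813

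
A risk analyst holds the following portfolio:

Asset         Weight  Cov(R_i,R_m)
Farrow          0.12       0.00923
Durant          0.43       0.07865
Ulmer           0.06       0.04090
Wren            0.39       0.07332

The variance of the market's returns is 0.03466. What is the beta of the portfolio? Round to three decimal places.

1.904

β_Farrow = 0.00923 / 0.03466 = 0.2663
β_Durant = 0.07865 / 0.03466 = 2.2692
β_Ulmer = 0.04090 / 0.03466 = 1.1800
β_Wren = 0.07332 / 0.03466 = 2.1154
β_P = Σ w_i β_i = 0.12×0.2663 + 0.43×2.2692 + 0.06×1.1800 + 0.39×2.1154 = 1.9035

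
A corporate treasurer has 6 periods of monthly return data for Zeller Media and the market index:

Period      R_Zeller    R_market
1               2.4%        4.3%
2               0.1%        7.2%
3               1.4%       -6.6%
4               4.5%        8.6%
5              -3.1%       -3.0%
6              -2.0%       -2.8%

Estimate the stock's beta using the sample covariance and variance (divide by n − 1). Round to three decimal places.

Mean R_i = (2.4 + 0.1 + 1.4 + 4.5 − 3.1 − 2.0) / 6 = 0.5500%
Mean R_m = (4.3 + 7.2 − 6.6 + 8.6 − 3.0 − 2.8) / 6 = 1.2833%
Σ(R_i − R̄_i)(R_m − R̄_m) = 51.1650  ⇒  Cov = 51.1650 / 5 = 10.2330
Σ(R_m − R̄_m)² = 194.8083  ⇒  Var(R_m) = 194.8083 / 5 = 38.9617
β = Cov / Var(R_m) = 10.2330 / 38.9617 = 0.2626

0.263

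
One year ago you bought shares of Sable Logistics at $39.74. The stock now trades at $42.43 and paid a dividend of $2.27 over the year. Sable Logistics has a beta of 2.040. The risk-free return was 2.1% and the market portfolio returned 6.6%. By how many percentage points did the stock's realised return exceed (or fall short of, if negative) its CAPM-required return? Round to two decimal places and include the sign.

+1.20%

Realised HPR = (P1 + D1 − P0) / P0 = (42.43 + 2.27 − 39.74) / 39.74 = 4.96 / 39.74 = 12.4811%
MRP = 6.6% − 2.1% = 4.50%
CAPM required = R_f + β·MRP = 2.1% + 2.040 × 4.5% = 11.2800%
α = realised − required = 12.4811% − 11.2800% = +1.20%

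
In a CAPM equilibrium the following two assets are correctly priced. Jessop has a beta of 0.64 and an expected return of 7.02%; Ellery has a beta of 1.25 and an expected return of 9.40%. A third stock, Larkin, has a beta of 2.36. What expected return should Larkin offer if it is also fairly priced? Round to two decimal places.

MRP (SML slope) = (9.40% − 7.02%) / (1.25 − 0.64) = 2.38% / 0.61 = 3.9016%
R_f (intercept) = 7.02% − 0.64 × 3.9016% = 4.5230%
E(R_Larkin) = R_f + β × MRP = 4.5230% + 2.36 × 3.9016% = 13.73%

13.73%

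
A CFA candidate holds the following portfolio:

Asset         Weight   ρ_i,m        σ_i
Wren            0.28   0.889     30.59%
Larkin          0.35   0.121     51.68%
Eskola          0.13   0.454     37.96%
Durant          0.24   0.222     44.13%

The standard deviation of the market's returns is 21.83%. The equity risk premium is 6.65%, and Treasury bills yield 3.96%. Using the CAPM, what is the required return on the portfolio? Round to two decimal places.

β_Wren = 0.889 × 30.59% / 21.83% = 1.2457
β_Larkin = 0.121 × 51.68% / 21.83% = 0.2865
β_Eskola = 0.454 × 37.96% / 21.83% = 0.7895
β_Durant = 0.222 × 44.13% / 21.83% = 0.4488
β_P = Σ w_i β_i = 0.28×1.2457 + 0.35×0.2865 + 0.13×0.7895 + 0.24×0.4488 = 0.6594
E(R_P) = R_f + β_P × MRP = 3.96% + 0.6594 × 6.65% = 8.35%

8.35%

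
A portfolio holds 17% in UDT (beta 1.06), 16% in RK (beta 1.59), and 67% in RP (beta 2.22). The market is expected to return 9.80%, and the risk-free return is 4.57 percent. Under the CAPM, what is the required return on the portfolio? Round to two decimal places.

β_P = Σ w_i β_i = 0.17×1.06 + 0.16×1.59 + 0.67×2.22 = 1.9220
MRP = 9.80% − 4.57% = 5.23%
E(R_P) = R_f + β_P × MRP = 4.57% + 1.9220 × 5.23% = 14.62%

14.62%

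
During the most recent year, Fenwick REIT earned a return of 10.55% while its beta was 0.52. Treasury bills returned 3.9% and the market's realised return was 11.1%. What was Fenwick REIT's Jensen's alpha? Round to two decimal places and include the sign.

Market excess return = 11.1% − 3.9% = 7.20%
CAPM benchmark = R_f + β(R_m − R_f) = 3.9% + 0.52 × 7.2% = 7.6440%
α = actual − benchmark = 10.55% − 7.6440% = +2.91%

+2.91%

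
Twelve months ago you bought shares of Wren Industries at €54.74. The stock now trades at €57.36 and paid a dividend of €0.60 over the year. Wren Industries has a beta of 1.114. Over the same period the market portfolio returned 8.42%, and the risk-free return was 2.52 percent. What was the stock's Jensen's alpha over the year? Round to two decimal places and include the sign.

-3.21%

Realised HPR = (P1 + D1 − P0) / P0 = (57.36 + 0.60 − 54.74) / 54.74 = 3.22 / 54.74 = 5.8824%
MRP = 8.42% − 2.52% = 5.90%
CAPM required = R_f + β·MRP = 2.52% + 1.114 × 5.90% = 9.09260%
α = realised − required = 5.8824% − 9.09260% = -3.21%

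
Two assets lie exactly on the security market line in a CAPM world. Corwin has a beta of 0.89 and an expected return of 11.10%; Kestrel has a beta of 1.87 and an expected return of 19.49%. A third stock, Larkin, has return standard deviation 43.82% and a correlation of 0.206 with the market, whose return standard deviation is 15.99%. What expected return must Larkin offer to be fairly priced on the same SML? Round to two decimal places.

8.31%

MRP = (19.49% − 11.10%) / (1.87 − 0.89) = 8.5612%
R_f = 11.10% − 0.89 × 8.5612% = 3.4805%
β_Larkin = ρ·σ_i/σ_m = 0.206 × 43.82 / 15.99 = 0.5645
E(R_Larkin) = R_f + β × MRP = 3.4805% + 0.5645 × 8.5612% = 8.31%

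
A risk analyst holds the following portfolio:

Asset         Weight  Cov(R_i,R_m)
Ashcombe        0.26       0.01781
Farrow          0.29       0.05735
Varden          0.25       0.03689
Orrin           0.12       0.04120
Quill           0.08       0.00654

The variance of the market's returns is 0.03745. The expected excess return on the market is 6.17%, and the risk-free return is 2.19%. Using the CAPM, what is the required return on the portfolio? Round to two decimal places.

8.11%

β_Ashcombe = 0.01781 / 0.03745 = 0.4756
β_Farrow = 0.05735 / 0.03745 = 1.5314
β_Varden = 0.03689 / 0.03745 = 0.9850
β_Orrin = 0.04120 / 0.03745 = 1.1001
β_Quill = 0.00654 / 0.03745 = 0.1746
β_P = Σ w_i β_i = 0.26×0.4756 + 0.29×1.5314 + 0.25×0.9850 + 0.12×1.1001 + 0.08×0.1746 = 0.9600
E(R_P) = R_f + β_P × MRP = 2.19% + 0.9600 × 6.17% = 8.11%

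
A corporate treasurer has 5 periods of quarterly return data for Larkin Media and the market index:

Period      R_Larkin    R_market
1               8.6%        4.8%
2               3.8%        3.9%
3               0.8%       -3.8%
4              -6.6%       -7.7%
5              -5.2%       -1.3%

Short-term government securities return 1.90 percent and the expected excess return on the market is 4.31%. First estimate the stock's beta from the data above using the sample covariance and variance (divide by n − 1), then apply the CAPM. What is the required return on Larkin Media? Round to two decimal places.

6.27%

Mean R_i = (8.6 + 3.8 + 0.8 − 6.6 − 5.2) / 5 = 0.2800%
Mean R_m = (4.8 + 3.9 − 3.8 − 7.7 − 1.3) / 5 = -0.8200%
Σ(R_i − R̄_i)(R_m − R̄_m) = 111.7880  ⇒  Cov = 111.7880 / 4 = 27.9470
Σ(R_m − R̄_m)² = 110.3080  ⇒  Var(R_m) = 110.3080 / 4 = 27.5770
β = Cov / Var(R_m) = 27.9470 / 27.5770 = 1.0134
E(R) = R_f + β × MRP = 1.90% + 1.0134 × 4.31% = 6.27%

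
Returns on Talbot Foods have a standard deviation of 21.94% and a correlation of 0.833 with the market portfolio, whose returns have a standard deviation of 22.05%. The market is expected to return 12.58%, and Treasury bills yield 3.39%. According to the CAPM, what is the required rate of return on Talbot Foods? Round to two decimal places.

β = ρ × σ_i / σ_m = 0.833 × 21.94% / 22.05% = 0.8288
MRP = 12.58% − 3.39% = 9.19%
E(R) = 3.39% + 0.8288 × 9.19% = 11.01%

11.01%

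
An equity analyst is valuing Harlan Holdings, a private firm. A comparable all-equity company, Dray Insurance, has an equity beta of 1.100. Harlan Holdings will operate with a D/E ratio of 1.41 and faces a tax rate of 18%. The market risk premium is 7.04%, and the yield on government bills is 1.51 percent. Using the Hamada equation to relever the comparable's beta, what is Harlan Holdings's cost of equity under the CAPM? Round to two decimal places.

β_L = β_U × [1 + (1 − t)(D/E)] = 1.100 × [1 + (1 − 0.18) × 1.41]
    = 1.100 × [1 + 0.82 × 1.41] = 1.100 × 2.1562 = 2.3718
E(R) = R_f + β_L × MRP = 1.51% + 2.3718 × 7.04% = 18.21%

18.21%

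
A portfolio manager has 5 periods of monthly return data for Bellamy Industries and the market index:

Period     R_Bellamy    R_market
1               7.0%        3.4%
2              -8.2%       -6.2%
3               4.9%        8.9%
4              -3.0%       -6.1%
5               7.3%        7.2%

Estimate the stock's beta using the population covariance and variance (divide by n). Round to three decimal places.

Mean R_i = (7.0 − 8.2 + 4.9 − 3.0 + 7.3) / 5 = 1.6000%
Mean R_m = (3.4 − 6.2 + 8.9 − 6.1 + 7.2) / 5 = 1.4400%
Σ(R_i − R̄_i)(R_m − R̄_m) = 177.5900  ⇒  Cov = 177.5900 / 5 = 35.5180
Σ(R_m − R̄_m)² = 207.8920  ⇒  Var(R_m) = 207.8920 / 5 = 41.5784
β = Cov / Var(R_m) = 35.5180 / 41.5784 = 0.8542

0.854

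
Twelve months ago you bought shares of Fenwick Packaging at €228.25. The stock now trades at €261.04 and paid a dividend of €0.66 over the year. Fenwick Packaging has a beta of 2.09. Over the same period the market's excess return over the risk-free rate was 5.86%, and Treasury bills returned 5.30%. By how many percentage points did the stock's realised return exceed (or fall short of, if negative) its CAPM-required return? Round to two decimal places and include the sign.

Realised HPR = (P1 + D1 − P0) / P0 = (261.04 + 0.66 − 228.25) / 228.25 = 33.45 / 228.25 = 14.6550%
CAPM required = R_f + β·MRP = 5.30% + 2.09 × 5.86% = 17.5474%
α = realised − required = 14.6550% − 17.5474% = -2.89%

-2.89%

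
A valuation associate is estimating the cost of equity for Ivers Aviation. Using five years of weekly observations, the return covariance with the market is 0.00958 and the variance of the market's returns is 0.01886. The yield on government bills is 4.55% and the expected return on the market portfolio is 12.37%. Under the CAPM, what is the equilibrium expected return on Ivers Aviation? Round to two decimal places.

8.52%

β = Cov(R_i, R_m) / Var(R_m) = 0.00958 / 0.01886 = 0.5080
MRP = 12.37% − 4.55% = 7.82%
E(R) = R_f + β × MRP = 4.55% + 0.5080 × 7.82% = 8.52%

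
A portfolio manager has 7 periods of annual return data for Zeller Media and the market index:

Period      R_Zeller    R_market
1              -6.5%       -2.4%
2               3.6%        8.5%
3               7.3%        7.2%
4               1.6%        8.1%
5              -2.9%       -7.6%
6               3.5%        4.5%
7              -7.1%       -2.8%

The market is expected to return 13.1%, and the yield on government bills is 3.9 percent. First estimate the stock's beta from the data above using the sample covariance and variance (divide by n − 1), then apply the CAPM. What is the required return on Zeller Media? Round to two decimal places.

10.25%

Mean R_i = (-6.5 + 3.6 + 7.3 + 1.6 − 2.9 + 3.5 − 7.1) / 7 = -0.0714%
Mean R_m = (-2.4 + 8.5 + 7.2 + 8.1 − 7.6 + 4.5 − 2.8) / 7 = 2.2143%
Σ(R_i − R̄_i)(R_m − R̄_m) = 170.4971  ⇒  Cov = 170.4971 / 6 = 28.4162
Σ(R_m − R̄_m)² = 246.9886  ⇒  Var(R_m) = 246.9886 / 6 = 41.1648
β = Cov / Var(R_m) = 28.4162 / 41.1648 = 0.6903
MRP = 13.1% − 3.9% = 9.20%
E(R) = R_f + β × MRP = 3.9% + 0.6903 × 9.2% = 10.25%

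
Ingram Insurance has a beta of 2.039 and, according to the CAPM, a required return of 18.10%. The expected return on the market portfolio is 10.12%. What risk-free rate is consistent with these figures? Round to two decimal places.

E(R) = R_f + β(E(R_m) − R_f) = R_f(1 − β) + β·E(R_m)
18.10% = R_f × (1 − 2.039) + 2.039 × 10.12%
18.10% = R_f × -1.039 + 20.63468%
R_f = (18.10% − 20.63468%) / -1.039 = 2.44%

2.44%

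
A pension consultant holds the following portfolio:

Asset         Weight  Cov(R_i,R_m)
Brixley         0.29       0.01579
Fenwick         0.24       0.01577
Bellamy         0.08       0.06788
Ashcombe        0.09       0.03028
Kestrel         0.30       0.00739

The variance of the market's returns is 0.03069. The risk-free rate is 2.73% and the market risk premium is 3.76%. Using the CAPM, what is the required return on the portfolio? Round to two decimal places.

5.03%

β_Brixley = 0.01579 / 0.03069 = 0.5145
β_Fenwick = 0.01577 / 0.03069 = 0.5138
β_Bellamy = 0.06788 / 0.03069 = 2.2118
β_Ashcombe = 0.03028 / 0.03069 = 0.9866
β_Kestrel = 0.00739 / 0.03069 = 0.2408
β_P = Σ w_i β_i = 0.29×0.5145 + 0.24×0.5138 + 0.08×2.2118 + 0.09×0.9866 + 0.30×0.2408 = 0.6105
E(R_P) = R_f + β_P × MRP = 2.73% + 0.6105 × 3.76% = 5.03%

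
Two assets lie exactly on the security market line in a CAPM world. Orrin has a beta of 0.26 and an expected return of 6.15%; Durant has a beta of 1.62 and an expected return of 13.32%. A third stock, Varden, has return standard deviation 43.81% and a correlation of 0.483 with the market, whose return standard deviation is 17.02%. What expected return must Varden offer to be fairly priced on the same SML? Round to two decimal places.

11.33%

MRP = (13.32% − 6.15%) / (1.62 − 0.26) = 5.2721%
R_f = 6.15% − 0.26 × 5.2721% = 4.7793%
β_Varden = ρ·σ_i/σ_m = 0.483 × 43.81 / 17.02 = 1.2433
E(R_Varden) = R_f + β × MRP = 4.7793% + 1.2433 × 5.2721% = 11.33%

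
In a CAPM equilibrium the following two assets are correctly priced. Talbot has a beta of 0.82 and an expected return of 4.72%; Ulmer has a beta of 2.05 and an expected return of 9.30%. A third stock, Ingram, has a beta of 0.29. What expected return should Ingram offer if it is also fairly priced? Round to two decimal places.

MRP (SML slope) = (9.30% − 4.72%) / (2.05 − 0.82) = 4.58% / 1.23 = 3.7236%
R_f (intercept) = 4.72% − 0.82 × 3.7236% = 1.6666%
E(R_Ingram) = R_f + β × MRP = 1.6666% + 0.29 × 3.7236% = 2.75%

2.75%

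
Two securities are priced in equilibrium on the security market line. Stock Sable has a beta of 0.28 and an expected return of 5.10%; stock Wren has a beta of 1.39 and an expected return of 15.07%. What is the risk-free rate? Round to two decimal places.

Both satisfy E(R) = R_f + β·MRP, so the slope of the SML is
MRP = (15.07% − 5.10%) / (1.39 − 0.28) = 9.97% / 1.11 = 8.9820%
R_f = E(R_Sable) − β_Sable·MRP = 5.10% − 0.28 × 8.9820% = 2.5850%

2.59%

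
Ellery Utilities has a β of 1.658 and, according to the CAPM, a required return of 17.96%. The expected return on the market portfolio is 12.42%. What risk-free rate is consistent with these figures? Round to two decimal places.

4.00%

E(R) = R_f + β(E(R_m) − R_f) = R_f(1 − β) + β·E(R_m)
17.96% = R_f × (1 − 1.658) + 1.658 × 12.42%
17.96% = R_f × -0.658 + 20.59236%
R_f = (17.96% − 20.59236%) / -0.658 = 4.00%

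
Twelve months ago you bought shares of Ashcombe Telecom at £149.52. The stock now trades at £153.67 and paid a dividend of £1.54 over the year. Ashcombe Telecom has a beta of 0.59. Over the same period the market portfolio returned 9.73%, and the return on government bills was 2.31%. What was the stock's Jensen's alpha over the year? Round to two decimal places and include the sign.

-2.88%

Realised HPR = (P1 + D1 − P0) / P0 = (153.67 + 1.54 − 149.52) / 149.52 = 5.69 / 149.52 = 3.8055%
MRP = 9.73% − 2.31% = 7.42%
CAPM required = R_f + β·MRP = 2.31% + 0.59 × 7.42% = 6.6878%
α = realised − required = 3.8055% − 6.6878% = -2.88%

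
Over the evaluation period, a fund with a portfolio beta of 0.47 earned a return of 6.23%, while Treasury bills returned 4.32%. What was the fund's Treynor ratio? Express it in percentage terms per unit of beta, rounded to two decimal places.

4.06%

Treynor = (R_P − R_f) / β_P = (6.23% − 4.32%) / 0.4700 = 1.91% / 0.4700 = 4.06%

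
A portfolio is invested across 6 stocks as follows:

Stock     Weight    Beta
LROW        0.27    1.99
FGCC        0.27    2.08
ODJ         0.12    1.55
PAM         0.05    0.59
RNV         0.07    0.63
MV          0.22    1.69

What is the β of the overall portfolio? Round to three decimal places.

β_P = Σ w_i β_i = 0.27×1.99 + 0.27×2.08 + 0.12×1.55 + 0.05×0.59 + 0.07×0.63 + 0.22×1.69 = 1.7303

1.730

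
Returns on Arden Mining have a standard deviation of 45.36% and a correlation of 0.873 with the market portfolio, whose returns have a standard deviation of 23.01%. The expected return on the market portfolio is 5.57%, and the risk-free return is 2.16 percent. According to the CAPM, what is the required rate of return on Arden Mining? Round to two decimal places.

8.03%

β = ρ × σ_i / σ_m = 0.873 × 45.36% / 23.01% = 1.7210
MRP = 5.57% − 2.16% = 3.41%
E(R) = 2.16% + 1.7210 × 3.41% = 8.03%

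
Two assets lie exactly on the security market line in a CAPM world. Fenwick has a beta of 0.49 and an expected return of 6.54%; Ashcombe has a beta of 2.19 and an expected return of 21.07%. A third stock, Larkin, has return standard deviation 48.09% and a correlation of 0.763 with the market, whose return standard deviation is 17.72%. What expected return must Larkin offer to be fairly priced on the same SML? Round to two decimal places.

20.05%

MRP = (21.07% − 6.54%) / (2.19 − 0.49) = 8.5471%
R_f = 6.54% − 0.49 × 8.5471% = 2.3519%
β_Larkin = ρ·σ_i/σ_m = 0.763 × 48.09 / 17.72 = 2.0707
E(R_Larkin) = R_f + β × MRP = 2.3519% + 2.0707 × 8.5471% = 20.05%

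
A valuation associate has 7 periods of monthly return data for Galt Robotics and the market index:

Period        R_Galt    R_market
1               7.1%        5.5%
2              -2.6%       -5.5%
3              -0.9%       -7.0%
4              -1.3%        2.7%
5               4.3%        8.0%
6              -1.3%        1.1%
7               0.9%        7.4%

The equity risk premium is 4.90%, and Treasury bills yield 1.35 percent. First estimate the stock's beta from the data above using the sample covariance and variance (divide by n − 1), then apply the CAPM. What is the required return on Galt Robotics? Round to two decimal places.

Mean R_i = (7.1 − 2.6 − 0.9 − 1.3 + 4.3 − 1.3 + 0.9) / 7 = 0.8857%
Mean R_m = (5.5 − 5.5 − 7.0 + 2.7 + 8.0 + 1.1 + 7.4) / 7 = 1.7429%
Σ(R_i − R̄_i)(R_m − R̄_m) = 84.9643  ⇒  Cov = 84.9643 / 6 = 14.1607
Σ(R_m − R̄_m)² = 215.4971  ⇒  Var(R_m) = 215.4971 / 6 = 35.9162
β = Cov / Var(R_m) = 14.1607 / 35.9162 = 0.3943
E(R) = R_f + β × MRP = 1.35% + 0.3943 × 4.90% = 3.28%

3.28%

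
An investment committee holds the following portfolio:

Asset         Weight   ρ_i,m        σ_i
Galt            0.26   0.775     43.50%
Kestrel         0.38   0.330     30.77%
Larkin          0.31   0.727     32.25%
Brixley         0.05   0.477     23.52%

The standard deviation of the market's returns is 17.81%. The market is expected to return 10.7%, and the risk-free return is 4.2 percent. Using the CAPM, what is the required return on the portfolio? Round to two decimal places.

β_Galt = 0.775 × 43.50% / 17.81% = 1.8929
β_Kestrel = 0.330 × 30.77% / 17.81% = 0.5701
β_Larkin = 0.727 × 32.25% / 17.81% = 1.3164
β_Brixley = 0.477 × 23.52% / 17.81% = 0.6299
β_P = Σ w_i β_i = 0.26×1.8929 + 0.38×0.5701 + 0.31×1.3164 + 0.05×0.6299 = 1.1484
MRP = 10.7% − 4.2% = 6.50%
E(R_P) = R_f + β_P × MRP = 4.2% + 1.1484 × 6.5% = 11.66%

11.66%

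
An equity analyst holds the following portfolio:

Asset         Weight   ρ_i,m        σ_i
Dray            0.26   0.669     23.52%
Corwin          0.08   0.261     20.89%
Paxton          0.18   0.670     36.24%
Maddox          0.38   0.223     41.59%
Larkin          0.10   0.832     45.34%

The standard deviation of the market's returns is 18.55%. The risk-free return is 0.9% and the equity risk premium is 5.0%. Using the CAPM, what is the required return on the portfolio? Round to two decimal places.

β_Dray = 0.669 × 23.52% / 18.55% = 0.8482
β_Corwin = 0.261 × 20.89% / 18.55% = 0.2939
β_Paxton = 0.670 × 36.24% / 18.55% = 1.3089
β_Maddox = 0.223 × 41.59% / 18.55% = 0.5000
β_Larkin = 0.832 × 45.34% / 18.55% = 2.0336
β_P = Σ w_i β_i = 0.26×0.8482 + 0.08×0.2939 + 0.18×1.3089 + 0.38×0.5000 + 0.10×2.0336 = 0.8730
E(R_P) = R_f + β_P × MRP = 0.9% + 0.8730 × 5.0% = 5.27%

5.27%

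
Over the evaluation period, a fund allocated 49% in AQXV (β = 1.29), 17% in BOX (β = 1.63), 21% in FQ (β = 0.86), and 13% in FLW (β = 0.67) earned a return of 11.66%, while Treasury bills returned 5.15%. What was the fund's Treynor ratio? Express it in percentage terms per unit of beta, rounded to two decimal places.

β_P = 0.49×1.29 + 0.17×1.63 + 0.21×0.86 + 0.13×0.67 = 1.1769
Treynor = (R_P − R_f) / β_P = (11.66% − 5.15%) / 1.1769 = 6.51% / 1.1769 = 5.53%

5.53%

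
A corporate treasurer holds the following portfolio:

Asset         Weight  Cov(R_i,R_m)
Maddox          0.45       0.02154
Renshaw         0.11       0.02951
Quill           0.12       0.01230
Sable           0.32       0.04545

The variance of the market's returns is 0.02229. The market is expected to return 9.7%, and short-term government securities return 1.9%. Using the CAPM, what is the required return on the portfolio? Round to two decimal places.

β_Maddox = 0.02154 / 0.02229 = 0.9664
β_Renshaw = 0.02951 / 0.02229 = 1.3239
β_Quill = 0.01230 / 0.02229 = 0.5518
β_Sable = 0.04545 / 0.02229 = 2.0390
β_P = Σ w_i β_i = 0.45×0.9664 + 0.11×1.3239 + 0.12×0.5518 + 0.32×2.0390 = 1.2992
MRP = 9.7% − 1.9% = 7.80%
E(R_P) = R_f + β_P × MRP = 1.9% + 1.2992 × 7.8% = 12.03%

12.03%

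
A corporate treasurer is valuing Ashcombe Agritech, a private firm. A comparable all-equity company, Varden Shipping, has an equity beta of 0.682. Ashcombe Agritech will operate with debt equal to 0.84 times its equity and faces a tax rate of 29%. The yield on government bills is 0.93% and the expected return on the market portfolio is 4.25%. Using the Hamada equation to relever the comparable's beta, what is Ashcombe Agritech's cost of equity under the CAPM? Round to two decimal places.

4.54%

β_L = β_U × [1 + (1 − t)(D/E)] = 0.682 × [1 + (1 − 0.29) × 0.84]
    = 0.682 × [1 + 0.71 × 0.84] = 0.682 × 1.5964 = 1.0887
MRP = 4.25% − 0.93% = 3.32%
E(R) = R_f + β_L × MRP = 0.93% + 1.0887 × 3.32% = 4.54%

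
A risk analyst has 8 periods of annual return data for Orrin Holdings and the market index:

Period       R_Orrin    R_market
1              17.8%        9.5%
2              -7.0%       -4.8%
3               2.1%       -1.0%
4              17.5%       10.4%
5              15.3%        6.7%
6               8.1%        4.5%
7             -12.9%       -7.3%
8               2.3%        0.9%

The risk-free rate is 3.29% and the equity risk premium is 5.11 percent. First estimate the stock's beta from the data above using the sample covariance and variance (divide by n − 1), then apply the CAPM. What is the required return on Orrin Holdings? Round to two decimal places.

Mean R_i = (17.8 − 7.0 + 2.1 + 17.5 + 15.3 + 8.1 − 12.9 + 2.3) / 8 = 5.4000%
Mean R_m = (9.5 − 4.8 − 1.0 + 10.4 + 6.7 + 4.5 − 7.3 + 0.9) / 8 = 2.3625%
Σ(R_i − R̄_i)(R_m − R̄_m) = 515.7400  ⇒  Cov = 515.7400 / 7 = 73.6771
Σ(R_m − R̄_m)² = 297.0388  ⇒  Var(R_m) = 297.0388 / 7 = 42.4341
β = Cov / Var(R_m) = 73.6771 / 42.4341 = 1.7363
E(R) = R_f + β × MRP = 3.29% + 1.7363 × 5.11% = 12.16%

12.16%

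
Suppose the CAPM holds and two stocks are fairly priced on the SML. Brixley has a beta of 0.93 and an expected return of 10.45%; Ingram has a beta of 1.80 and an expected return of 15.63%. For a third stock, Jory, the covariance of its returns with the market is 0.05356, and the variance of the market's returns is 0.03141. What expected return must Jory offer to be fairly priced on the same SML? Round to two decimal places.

MRP = (15.63% − 10.45%) / (1.80 − 0.93) = 5.9540%
R_f = 10.45% − 0.93 × 5.9540% = 4.9128%
β_Jory = Cov / Var(R_m) = 0.05356 / 0.03141 = 1.7052
E(R_Jory) = R_f + β × MRP = 4.9128% + 1.7052 × 5.9540% = 15.07%

15.07%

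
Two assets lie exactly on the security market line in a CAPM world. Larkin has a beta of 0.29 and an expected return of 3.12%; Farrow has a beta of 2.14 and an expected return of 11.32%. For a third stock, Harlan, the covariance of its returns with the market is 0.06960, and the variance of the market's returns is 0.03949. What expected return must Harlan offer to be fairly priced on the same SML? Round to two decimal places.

MRP = (11.32% − 3.12%) / (2.14 − 0.29) = 4.4324%
R_f = 3.12% − 0.29 × 4.4324% = 1.8346%
β_Harlan = Cov / Var(R_m) = 0.06960 / 0.03949 = 1.7625
E(R_Harlan) = R_f + β × MRP = 1.8346% + 1.7625 × 4.4324% = 9.65%

9.65%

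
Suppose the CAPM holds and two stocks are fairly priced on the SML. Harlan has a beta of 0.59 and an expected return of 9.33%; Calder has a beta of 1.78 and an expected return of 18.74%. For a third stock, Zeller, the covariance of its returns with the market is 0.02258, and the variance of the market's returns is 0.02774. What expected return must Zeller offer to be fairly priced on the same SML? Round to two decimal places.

11.10%

MRP = (18.74% − 9.33%) / (1.78 − 0.59) = 7.9076%
R_f = 9.33% − 0.59 × 7.9076% = 4.6645%
β_Zeller = Cov / Var(R_m) = 0.02258 / 0.02774 = 0.8140
E(R_Zeller) = R_f + β × MRP = 4.6645% + 0.8140 × 7.9076% = 11.10%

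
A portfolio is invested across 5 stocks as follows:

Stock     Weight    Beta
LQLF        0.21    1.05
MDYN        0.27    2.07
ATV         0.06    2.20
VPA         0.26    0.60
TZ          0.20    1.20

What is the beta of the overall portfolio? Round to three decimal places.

β_P = Σ w_i β_i = 0.21×1.05 + 0.27×2.07 + 0.06×2.20 + 0.26×0.60 + 0.20×1.20 = 1.3074

1.307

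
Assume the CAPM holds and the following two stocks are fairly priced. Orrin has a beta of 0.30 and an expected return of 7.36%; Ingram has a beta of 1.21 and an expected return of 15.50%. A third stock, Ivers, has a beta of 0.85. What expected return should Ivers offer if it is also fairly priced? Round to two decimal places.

12.28%

MRP (SML slope) = (15.50% − 7.36%) / (1.21 − 0.30) = 8.14% / 0.91 = 8.9451%
R_f (intercept) = 7.36% − 0.30 × 8.9451% = 4.6765%
E(R_Ivers) = R_f + β × MRP = 4.6765% + 0.85 × 8.9451% = 12.28%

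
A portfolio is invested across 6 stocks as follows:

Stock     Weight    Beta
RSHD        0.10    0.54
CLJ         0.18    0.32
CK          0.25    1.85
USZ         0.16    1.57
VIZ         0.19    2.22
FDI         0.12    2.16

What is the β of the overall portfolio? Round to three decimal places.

β_P = Σ w_i β_i = 0.10×0.54 + 0.18×0.32 + 0.25×1.85 + 0.16×1.57 + 0.19×2.22 + 0.12×2.16 = 1.5063

1.506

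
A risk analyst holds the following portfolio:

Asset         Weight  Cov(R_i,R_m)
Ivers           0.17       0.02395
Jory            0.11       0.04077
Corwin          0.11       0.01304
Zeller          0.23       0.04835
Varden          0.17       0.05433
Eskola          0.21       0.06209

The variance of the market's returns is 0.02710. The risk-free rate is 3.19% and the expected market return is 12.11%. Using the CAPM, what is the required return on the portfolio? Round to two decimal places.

17.47%

β_Ivers = 0.02395 / 0.02710 = 0.8838
β_Jory = 0.04077 / 0.02710 = 1.5044
β_Corwin = 0.01304 / 0.02710 = 0.4812
β_Zeller = 0.04835 / 0.02710 = 1.7841
β_Varden = 0.05433 / 0.02710 = 2.0048
β_Eskola = 0.06209 / 0.02710 = 2.2911
β_P = Σ w_i β_i = 0.17×0.8838 + 0.11×1.5044 + 0.11×0.4812 + 0.23×1.7841 + 0.17×2.0048 + 0.21×2.2911 = 1.6010
MRP = 12.11% − 3.19% = 8.92%
E(R_P) = R_f + β_P × MRP = 3.19% + 1.6010 × 8.92% = 17.47%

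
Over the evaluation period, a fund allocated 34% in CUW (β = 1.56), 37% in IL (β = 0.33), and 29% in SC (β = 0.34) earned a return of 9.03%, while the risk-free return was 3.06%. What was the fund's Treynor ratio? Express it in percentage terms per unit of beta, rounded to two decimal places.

7.95%

β_P = 0.34×1.56 + 0.37×0.33 + 0.29×0.34 = 0.7511
Treynor = (R_P − R_f) / β_P = (9.03% − 3.06%) / 0.7511 = 5.97% / 0.7511 = 7.95%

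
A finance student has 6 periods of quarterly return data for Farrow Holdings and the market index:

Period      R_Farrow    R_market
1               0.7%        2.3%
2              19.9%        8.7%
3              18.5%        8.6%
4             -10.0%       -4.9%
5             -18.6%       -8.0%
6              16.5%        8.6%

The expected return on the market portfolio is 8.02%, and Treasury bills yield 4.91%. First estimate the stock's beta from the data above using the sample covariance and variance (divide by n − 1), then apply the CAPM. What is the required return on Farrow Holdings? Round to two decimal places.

Mean R_i = (0.7 + 19.9 + 18.5 − 10.0 − 18.6 + 16.5) / 6 = 4.5000%
Mean R_m = (2.3 + 8.7 + 8.6 − 4.9 − 8.0 + 8.6) / 6 = 2.5500%
Σ(R_i − R̄_i)(R_m − R̄_m) = 604.6900  ⇒  Cov = 604.6900 / 5 = 120.9380
Σ(R_m − R̄_m)² = 277.8950  ⇒  Var(R_m) = 277.8950 / 5 = 55.5790
β = Cov / Var(R_m) = 120.9380 / 55.5790 = 2.1760
MRP = 8.02% − 4.91% = 3.11%
E(R) = R_f + β × MRP = 4.91% + 2.1760 × 3.11% = 11.68%

11.68%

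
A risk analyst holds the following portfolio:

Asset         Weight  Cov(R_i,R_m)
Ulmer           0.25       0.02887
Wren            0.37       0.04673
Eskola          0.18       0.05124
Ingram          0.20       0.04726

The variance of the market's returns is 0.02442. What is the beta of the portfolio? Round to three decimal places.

1.768

β_Ulmer = 0.02887 / 0.02442 = 1.1822
β_Wren = 0.04673 / 0.02442 = 1.9136
β_Eskola = 0.05124 / 0.02442 = 2.0983
β_Ingram = 0.04726 / 0.02442 = 1.9353
β_P = Σ w_i β_i = 0.25×1.1822 + 0.37×1.9136 + 0.18×2.0983 + 0.20×1.9353 = 1.7683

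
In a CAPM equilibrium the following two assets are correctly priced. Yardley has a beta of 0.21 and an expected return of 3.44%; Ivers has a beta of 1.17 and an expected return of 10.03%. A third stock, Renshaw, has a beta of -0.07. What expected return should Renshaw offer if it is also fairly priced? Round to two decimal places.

1.52%

MRP (SML slope) = (10.03% − 3.44%) / (1.17 − 0.21) = 6.59% / 0.96 = 6.8646%
R_f (intercept) = 3.44% − 0.21 × 6.8646% = 1.9984%
E(R_Renshaw) = R_f + β × MRP = 1.9984% + -0.07 × 6.8646% = 1.52%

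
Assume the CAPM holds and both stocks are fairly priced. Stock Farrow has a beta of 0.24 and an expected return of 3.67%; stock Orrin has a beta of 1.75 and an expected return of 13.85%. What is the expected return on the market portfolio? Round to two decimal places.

Both satisfy E(R) = R_f + β·MRP, so the slope of the SML is
MRP = (13.85% − 3.67%) / (1.75 − 0.24) = 10.18% / 1.51 = 6.7417%
R_f = E(R_Farrow) − β_Farrow·MRP = 3.67% − 0.24 × 6.7417% = 2.0520%
E(R_m) = R_f + MRP = 2.0520% + 6.7417% = 8.79%

8.79%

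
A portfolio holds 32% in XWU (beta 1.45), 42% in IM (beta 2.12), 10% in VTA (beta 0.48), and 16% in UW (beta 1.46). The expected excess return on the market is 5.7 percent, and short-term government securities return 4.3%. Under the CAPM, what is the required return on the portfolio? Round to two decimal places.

β_P = Σ w_i β_i = 0.32×1.45 + 0.42×2.12 + 0.10×0.48 + 0.16×1.46 = 1.6360
E(R_P) = R_f + β_P × MRP = 4.3% + 1.6360 × 5.7% = 13.63%

13.63%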